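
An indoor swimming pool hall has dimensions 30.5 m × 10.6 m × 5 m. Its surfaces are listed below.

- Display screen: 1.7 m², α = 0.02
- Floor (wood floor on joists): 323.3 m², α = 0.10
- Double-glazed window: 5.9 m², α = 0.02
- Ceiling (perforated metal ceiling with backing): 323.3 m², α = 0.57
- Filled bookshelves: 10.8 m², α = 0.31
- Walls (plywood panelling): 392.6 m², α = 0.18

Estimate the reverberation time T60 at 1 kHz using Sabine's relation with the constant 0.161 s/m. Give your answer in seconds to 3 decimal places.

A = Σ Sᵢαᵢ = 1.7*0.02 + 323.3*0.10 + 5.9*0.02 + 323.3*0.57 + 10.8*0.31 + 392.6*0.18 = 290.779 sabins.
Room volume: 1616.5 m³.
T = 0.161 V/A = 0.161·1616.5/290.779 = 0.895 s.

0.895 s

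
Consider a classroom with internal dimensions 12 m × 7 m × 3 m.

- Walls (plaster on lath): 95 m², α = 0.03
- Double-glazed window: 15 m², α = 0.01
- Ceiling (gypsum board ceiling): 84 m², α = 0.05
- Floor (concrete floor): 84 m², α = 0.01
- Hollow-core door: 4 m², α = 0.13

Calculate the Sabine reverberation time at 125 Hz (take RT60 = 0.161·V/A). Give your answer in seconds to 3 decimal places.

4.740 s

Equivalent absorption area: A = 95·0.03 + 15·0.01 + 84·0.05 + 84·0.01 + 4·0.13 = 8.560 m².
Volume V = 12 × 7 × 3 = 252 m³.
Sabine: RT60 = 0.161 × 252 / 8.560 = 4.740 s.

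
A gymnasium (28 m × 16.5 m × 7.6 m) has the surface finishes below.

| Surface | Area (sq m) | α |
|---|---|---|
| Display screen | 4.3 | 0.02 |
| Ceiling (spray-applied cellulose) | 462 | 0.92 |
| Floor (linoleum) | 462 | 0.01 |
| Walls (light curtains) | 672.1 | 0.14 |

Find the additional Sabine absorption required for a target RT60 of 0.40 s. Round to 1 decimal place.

889.4 sabins

A₁ = Σ Sᵢαᵢ = 4.3·0.02 + 462·0.92 + 462·0.01 + 672.1·0.14 = 523.840 sabins.
For T = 0.40 s, need A₂ = 0.161·V/T = 0.161·3511.2/0.40 = 1413.258 sabins.
ΔA = A₂ − A₁ = 1413.258 − 523.840 = 889.4 sabins.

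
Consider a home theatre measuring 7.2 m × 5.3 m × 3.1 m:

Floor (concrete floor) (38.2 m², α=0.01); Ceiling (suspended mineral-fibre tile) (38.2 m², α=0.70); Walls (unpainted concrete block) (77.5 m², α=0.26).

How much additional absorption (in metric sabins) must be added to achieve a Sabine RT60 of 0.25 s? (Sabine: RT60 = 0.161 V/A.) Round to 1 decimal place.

28.9 sabins

Total absorption A₁ = 38.2*0.01 + 38.2*0.70 + 77.5*0.26
  = 0.382 + 26.740 + 20.150 = 47.272 m² sabins.
For T = 0.25 s, need A₂ = 0.161·V/T = 0.161·118.296/0.25 = 76.183 sabins.
Additional absorption ΔA = 76.183 − 47.272 = 28.9 sabins.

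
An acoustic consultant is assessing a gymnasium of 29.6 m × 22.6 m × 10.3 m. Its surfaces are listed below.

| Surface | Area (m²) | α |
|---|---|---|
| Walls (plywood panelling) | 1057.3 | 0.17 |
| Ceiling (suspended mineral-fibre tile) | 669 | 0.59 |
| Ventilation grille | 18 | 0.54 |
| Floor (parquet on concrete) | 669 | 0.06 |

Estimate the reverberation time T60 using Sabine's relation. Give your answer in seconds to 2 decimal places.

1.78 sec

A = Σ Sᵢαᵢ = 1057.3·0.17 + 669·0.59 + 18·0.54 + 669·0.06 = 624.311 sabins.
Volume V = 29.6 × 22.6 × 10.3 = 6890.288 m³.
RT60 = 0.161 · V / A = 0.161 × 6890.288 / 624.311 = 1.78 s.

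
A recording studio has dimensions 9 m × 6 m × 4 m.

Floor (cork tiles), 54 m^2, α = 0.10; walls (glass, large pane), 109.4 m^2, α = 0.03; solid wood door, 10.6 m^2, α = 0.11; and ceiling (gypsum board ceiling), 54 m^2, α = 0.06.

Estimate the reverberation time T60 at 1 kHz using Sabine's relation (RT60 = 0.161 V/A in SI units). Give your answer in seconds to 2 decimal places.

Equivalent absorption area: A = 54*0.10 + 109.4*0.03 + 10.6*0.11 + 54*0.06 = 13.088 m^2.
V = 9·6·4 = 216 m³.
RT60 = 0.161 · V / A = 0.161 × 216 / 13.088 = 2.66 s.

2.66 s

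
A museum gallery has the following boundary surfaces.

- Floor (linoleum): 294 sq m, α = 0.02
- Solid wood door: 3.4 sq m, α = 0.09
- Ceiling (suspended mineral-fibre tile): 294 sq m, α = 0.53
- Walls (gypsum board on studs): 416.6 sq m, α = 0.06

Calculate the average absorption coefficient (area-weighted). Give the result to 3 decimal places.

0.186

S = Σ Sᵢ = 294 + 3.4 + 294 + 416.6 = 1008.0 sq m.
Weighted sum Σ Sα = 187.002.
ᾱ = A/S = 0.186.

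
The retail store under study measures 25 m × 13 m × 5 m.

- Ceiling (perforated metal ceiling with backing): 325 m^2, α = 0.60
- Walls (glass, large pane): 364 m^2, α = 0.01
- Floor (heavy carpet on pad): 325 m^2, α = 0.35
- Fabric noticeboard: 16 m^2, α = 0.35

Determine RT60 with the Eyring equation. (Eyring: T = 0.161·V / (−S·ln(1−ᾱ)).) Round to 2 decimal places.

Total surface area S = 325 + 364 + 325 + 16 = 1030.0 m^2.
Absorption A = 325·0.60 + 364·0.01 + 325·0.35 + 16·0.35 = 317.990 sabins.
ᾱ = 317.990 / 1030.0 = 0.3087.
Eyring denominator: −S ln(1−ᾱ) = 380.257.
V = 25 × 13 × 5 = 1625 m³.
RT60 = 0.161 × 1625 / 380.257 = 0.69 s.

0.69 s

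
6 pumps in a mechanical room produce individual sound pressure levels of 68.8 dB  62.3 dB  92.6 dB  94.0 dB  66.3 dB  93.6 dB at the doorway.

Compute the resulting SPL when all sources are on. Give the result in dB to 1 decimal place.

Σ 10^(Lᵢ/10) = 6.636e+09.
Combined level = 10 log₁₀(6.636e+09) = 98.2 dB.

98.2 dB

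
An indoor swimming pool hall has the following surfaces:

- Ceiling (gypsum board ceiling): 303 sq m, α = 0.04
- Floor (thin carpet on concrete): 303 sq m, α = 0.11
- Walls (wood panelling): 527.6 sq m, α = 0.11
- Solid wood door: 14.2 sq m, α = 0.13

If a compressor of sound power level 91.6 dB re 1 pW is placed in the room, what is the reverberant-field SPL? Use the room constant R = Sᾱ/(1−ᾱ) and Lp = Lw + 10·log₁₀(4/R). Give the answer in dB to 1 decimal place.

Σ(Sᵢαᵢ) = 303·0.04 + 303·0.11 + 527.6·0.11 + 14.2·0.13 = 105.332; total area S = 1147.8 sq m.
ᾱ = 0.0918, so room constant R = A/(1−ᾱ) = 115.979 sq m.
Lp = Lw + 10 log₁₀(4/R) = 91.6 -14.62 = 77.0 dB.

77.0 dB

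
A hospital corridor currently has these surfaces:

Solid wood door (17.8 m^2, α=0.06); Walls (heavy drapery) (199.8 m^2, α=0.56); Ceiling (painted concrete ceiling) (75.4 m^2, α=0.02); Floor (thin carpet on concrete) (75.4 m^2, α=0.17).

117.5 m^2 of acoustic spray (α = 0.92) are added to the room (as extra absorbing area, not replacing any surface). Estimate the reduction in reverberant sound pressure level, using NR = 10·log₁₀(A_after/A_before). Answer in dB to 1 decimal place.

Equivalent absorption area: A_before = 17.8×0.06 + 199.8×0.56 + 75.4×0.02 + 75.4×0.17 = 127.282 m^2.
Added absorption = 117.5 × 0.92 = 108.100 sabins.
A_after = 127.282 + 108.100 = 235.382 sabins.
Reduction = 10 log₁₀(A_after/A_before) = 10 log₁₀(1.8493) = 2.7 dB.

2.7 dB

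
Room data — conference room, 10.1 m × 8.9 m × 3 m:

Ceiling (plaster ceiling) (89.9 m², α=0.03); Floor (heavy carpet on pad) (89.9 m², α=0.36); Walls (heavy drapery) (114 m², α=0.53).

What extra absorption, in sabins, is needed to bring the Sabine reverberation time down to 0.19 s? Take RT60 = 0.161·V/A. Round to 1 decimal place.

Summing Sᵢαᵢ: 2.697 + 32.364 + 60.420 → A₁ = 95.481 sabins.
V = 269.67 m³. Required absorption A₂ = 0.161 × 269.67 / 0.19 = 228.510 sabins.
Additional absorption ΔA = 228.510 − 95.481 = 133.0 sabins.

133.0 sabins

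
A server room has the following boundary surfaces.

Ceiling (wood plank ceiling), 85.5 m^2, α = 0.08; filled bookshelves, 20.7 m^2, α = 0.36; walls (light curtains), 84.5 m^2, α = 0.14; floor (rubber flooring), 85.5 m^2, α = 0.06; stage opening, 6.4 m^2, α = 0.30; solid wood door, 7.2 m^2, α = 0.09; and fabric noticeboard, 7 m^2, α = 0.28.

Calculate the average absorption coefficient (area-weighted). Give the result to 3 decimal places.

0.121

Total surface area S = 296.8 m^2.
A = 85.5*0.08 + 20.7*0.36 + 84.5*0.14 + 85.5*0.06 + 6.4*0.30 + 7.2*0.09 + 7*0.28 = 35.780 sabins.
ᾱ = 35.780 / 296.8 = 0.121.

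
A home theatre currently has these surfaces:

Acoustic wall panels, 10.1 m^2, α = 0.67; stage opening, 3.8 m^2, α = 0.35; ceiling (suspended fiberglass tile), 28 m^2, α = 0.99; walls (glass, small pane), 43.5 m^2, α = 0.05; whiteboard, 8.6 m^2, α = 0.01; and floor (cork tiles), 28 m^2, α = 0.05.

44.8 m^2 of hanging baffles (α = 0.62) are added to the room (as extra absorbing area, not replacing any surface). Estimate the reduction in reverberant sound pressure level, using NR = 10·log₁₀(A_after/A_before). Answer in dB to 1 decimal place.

A_before = Σ Sᵢαᵢ = 10.1·0.67 + 3.8·0.35 + 28·0.99 + 43.5·0.05 + 8.6·0.01 + 28·0.05 = 39.478 sabins.
Added absorption = 44.8 × 0.62 = 27.776 sabins.
A_after = 39.478 + 27.776 = 67.254 sabins.
Reduction = 10 log₁₀(A_after/A_before) = 10 log₁₀(1.7036) = 2.3 dB.

2.3 dB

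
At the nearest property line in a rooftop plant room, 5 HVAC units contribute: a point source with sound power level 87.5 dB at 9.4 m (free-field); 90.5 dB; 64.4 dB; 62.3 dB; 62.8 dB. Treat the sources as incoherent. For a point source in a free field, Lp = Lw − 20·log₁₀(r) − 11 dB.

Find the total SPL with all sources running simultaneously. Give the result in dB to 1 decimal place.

Source at 9.4 m: Lp = 87.5 − 20·log₁₀(9.4) − 11 = 57.0 dB.
Sum in the linear (power) domain: Σ 10^(Lᵢ/10) = 10^(57.0/10) + 10^(90.5/10) + 10^(64.4/10) + 10^(62.3/10) + 10^(62.8/10) = 1.129e+09.
Combined level = 10 log₁₀(1.129e+09) = 90.5 dB.

90.5 dB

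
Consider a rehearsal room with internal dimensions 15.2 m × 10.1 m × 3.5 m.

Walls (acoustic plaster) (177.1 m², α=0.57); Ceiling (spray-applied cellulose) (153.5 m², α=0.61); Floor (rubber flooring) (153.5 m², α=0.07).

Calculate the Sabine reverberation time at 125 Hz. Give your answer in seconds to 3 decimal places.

0.421 sec

Total absorption A = 177.1×0.57 + 153.5×0.61 + 153.5×0.07
  = 100.947 + 93.635 + 10.745 = 205.327 m² sabins.
Room volume: 537.32 m³.
RT60 = 0.161 · V / A = 0.161 × 537.32 / 205.327 = 0.421 s.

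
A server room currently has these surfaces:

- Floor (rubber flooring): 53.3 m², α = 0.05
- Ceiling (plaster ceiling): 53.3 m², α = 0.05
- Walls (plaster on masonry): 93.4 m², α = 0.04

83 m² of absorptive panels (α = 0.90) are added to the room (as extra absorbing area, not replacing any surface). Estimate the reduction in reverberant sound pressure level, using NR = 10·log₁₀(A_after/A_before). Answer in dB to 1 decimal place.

Total absorption A_before = 53.3·0.05 + 53.3·0.05 + 93.4·0.04
  = 2.665 + 2.665 + 3.736 = 9.066 m² sabins.
Added absorption = 83 × 0.90 = 74.700 sabins.
A_after = 9.066 + 74.700 = 83.766 sabins.
NR = 10·log₁₀(83.766/9.066) = 9.7 dB.

9.7 dB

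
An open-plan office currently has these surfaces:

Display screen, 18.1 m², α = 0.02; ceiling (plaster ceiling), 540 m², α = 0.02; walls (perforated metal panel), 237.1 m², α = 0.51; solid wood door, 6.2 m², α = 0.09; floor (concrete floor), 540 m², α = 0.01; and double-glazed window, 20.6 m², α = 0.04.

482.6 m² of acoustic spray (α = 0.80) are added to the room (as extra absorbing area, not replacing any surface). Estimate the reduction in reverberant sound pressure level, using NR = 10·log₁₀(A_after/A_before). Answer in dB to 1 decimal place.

5.8 dB

Total absorption A_before = 18.1×0.02 + 540×0.02 + 237.1×0.51 + 6.2×0.09 + 540×0.01 + 20.6×0.04
  = 0.362 + 10.800 + 120.921 + 0.558 + 5.400 + 0.824 = 138.865 m² sabins.
Added absorption = 482.6 × 0.80 = 386.080 sabins.
A_after = 138.865 + 386.080 = 524.945 sabins.
NR = 10·log₁₀(524.945/138.865) = 5.8 dB.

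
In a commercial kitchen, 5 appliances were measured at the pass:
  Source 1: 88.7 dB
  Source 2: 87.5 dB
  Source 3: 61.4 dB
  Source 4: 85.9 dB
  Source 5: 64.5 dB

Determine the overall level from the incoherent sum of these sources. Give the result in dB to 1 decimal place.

Σ 10^(Lᵢ/10) = 1.697e+09.
Combined level = 10 log₁₀(1.697e+09) = 92.3 dB.

92.3 dB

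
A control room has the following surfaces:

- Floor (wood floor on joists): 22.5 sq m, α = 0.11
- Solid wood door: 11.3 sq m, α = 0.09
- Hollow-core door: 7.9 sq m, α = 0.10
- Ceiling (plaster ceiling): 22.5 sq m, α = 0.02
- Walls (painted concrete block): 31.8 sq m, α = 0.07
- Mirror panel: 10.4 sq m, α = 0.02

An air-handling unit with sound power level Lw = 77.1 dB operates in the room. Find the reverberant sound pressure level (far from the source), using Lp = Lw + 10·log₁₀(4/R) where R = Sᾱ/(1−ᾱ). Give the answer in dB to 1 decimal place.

74.3 dB

A = 7.166 sabins; S = 106.4 sq m.
ᾱ = 0.0673, so room constant R = A/(1−ᾱ) = 7.683 sq m.
Lp = Lw + 10 log₁₀(4/R) = 77.1 -2.83 = 74.3 dB.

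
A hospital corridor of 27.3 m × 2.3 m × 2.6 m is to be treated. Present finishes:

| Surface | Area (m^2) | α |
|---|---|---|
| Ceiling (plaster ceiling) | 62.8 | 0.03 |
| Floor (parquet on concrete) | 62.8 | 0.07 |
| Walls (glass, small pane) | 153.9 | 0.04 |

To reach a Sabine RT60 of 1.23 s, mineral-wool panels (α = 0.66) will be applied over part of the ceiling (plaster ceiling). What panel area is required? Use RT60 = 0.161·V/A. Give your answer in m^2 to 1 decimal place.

14.2

Total absorption A₁ = 62.8×0.03 + 62.8×0.07 + 153.9×0.04
  = 1.884 + 4.396 + 6.156 = 12.436 m^2 sabins.
V = 163.254 m³. Target absorption A₂ = 0.161 × 163.254 / 1.23 = 21.369 sabins.
ΔA needed = 21.369 − 12.436 = 8.933 sabins.
Each m^2 of panel replacing the ceiling (plaster ceiling) adds (0.66 − 0.03) = 0.63 sabins.
Panel area = 8.933 / 0.63 = 14.2 m^2.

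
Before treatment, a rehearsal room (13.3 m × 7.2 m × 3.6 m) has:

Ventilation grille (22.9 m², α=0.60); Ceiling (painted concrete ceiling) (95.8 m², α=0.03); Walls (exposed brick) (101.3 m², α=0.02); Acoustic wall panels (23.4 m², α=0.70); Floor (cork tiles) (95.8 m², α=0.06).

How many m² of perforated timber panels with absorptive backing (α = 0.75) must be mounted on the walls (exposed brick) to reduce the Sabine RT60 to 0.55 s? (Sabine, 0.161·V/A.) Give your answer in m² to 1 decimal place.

82.4

Equivalent absorption area: A₁ = 22.9·0.60 + 95.8·0.03 + 101.3·0.02 + 23.4·0.70 + 95.8·0.06 = 40.768 m².
Required A₂ = 0.161·344.736/0.55 = 100.914 sabins.
ΔA needed = 100.914 − 40.768 = 60.146 sabins.
Each m² of panel replacing the walls (exposed brick) adds (0.75 − 0.02) = 0.73 sabins.
Panel area = 60.146 / 0.73 = 82.4 m².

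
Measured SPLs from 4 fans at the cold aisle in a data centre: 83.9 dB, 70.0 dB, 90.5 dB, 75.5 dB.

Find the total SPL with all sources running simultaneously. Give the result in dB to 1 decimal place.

Σ 10^(Lᵢ/10) = 1.413e+09.
Combined level = 10 log₁₀(1.413e+09) = 91.5 dB.

91.5 dB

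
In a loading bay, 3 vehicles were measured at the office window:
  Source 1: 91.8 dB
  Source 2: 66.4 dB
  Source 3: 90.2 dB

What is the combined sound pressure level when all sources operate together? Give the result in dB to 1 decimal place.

Σ 10^(Lᵢ/10) = 2.565e+09.
Back to dB: 10·log₁₀ Σ = 94.1 dB.

94.1 dB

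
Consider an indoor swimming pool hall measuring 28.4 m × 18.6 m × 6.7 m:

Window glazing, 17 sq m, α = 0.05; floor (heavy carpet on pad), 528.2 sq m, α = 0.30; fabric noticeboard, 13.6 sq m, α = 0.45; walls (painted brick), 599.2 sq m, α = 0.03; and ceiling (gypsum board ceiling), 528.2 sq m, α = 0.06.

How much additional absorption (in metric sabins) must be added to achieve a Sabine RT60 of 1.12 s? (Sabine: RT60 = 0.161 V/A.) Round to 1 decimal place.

293.7 sabins

Summing Sᵢαᵢ: 0.850 + 158.460 + 6.120 + 17.976 + 31.692 → A₁ = 215.098 sabins.
Target A₂ = 0.161·3539.208/1.12 = 508.761 sabins (V = 3539.208 m³).
ΔA = A₂ − A₁ = 508.761 − 215.098 = 293.7 sabins.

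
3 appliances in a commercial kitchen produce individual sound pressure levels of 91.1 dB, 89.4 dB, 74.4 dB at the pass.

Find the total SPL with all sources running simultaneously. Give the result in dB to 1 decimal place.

93.4 dB

Sum in the linear (power) domain: Σ 10^(Lᵢ/10) = 10^(91.1/10) + 10^(89.4/10) + 10^(74.4/10) = 2.187e+09.
L_total = 10·log₁₀(2.187e+09) = 93.4 dB.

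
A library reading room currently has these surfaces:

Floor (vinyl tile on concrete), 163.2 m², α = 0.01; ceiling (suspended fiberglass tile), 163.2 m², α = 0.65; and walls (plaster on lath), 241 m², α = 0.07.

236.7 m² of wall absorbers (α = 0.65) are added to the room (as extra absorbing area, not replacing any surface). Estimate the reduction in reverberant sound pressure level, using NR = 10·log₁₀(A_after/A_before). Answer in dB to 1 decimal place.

3.5 dB

A_before = Σ Sᵢαᵢ = 163.2×0.01 + 163.2×0.65 + 241×0.07 = 124.582 sabins.
Added absorption = 236.7 × 0.65 = 153.855 sabins.
A_after = 124.582 + 153.855 = 278.437 sabins.
NR = 10·log₁₀(278.437/124.582) = 3.5 dB.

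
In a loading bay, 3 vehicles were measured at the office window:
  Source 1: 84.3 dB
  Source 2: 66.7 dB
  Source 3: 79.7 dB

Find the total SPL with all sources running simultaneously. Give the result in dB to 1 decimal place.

85.6 dB

Sum in the linear (power) domain: Σ 10^(Lᵢ/10) = 10^(84.3/10) + 10^(66.7/10) + 10^(79.7/10) = 3.672e+08.
Combined level = 10 log₁₀(3.672e+08) = 85.6 dB.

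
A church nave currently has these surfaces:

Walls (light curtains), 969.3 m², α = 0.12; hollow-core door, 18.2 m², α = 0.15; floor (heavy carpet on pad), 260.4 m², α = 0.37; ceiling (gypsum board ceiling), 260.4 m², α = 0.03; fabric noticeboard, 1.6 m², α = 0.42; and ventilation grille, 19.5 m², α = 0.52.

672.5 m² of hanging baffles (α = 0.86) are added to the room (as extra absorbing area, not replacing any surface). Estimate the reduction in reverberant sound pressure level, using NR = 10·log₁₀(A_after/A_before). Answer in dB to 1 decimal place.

5.4 dB

Summing Sᵢαᵢ: 116.316 + 2.730 + 96.348 + 7.812 + 0.672 + 10.140 → A_before = 234.018 sabins.
Added absorption = 672.5 × 0.86 = 578.350 sabins.
New total A_after = 812.368 sabins.
NR = 10·log₁₀(812.368/234.018) = 5.4 dB.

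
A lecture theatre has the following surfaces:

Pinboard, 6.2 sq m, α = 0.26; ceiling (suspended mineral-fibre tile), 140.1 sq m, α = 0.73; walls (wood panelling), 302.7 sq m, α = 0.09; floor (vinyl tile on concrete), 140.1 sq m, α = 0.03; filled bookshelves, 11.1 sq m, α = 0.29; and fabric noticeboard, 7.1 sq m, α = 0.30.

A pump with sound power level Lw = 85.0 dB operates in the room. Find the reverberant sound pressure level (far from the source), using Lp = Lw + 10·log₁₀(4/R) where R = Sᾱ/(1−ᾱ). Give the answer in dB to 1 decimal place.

68.4 dB

Σ(Sᵢαᵢ) = 6.2·0.26 + 140.1·0.73 + 302.7·0.09 + 140.1·0.03 + 11.1·0.29 + 7.1·0.30 = 140.680; total area S = 607.3 sq m.
ᾱ = 0.2316, so room constant R = A/(1−ᾱ) = 183.082 sq m.
Lp = 85.0 + 10·log₁₀(4/183.082) = 85.0 + (-16.61) = 68.4 dB.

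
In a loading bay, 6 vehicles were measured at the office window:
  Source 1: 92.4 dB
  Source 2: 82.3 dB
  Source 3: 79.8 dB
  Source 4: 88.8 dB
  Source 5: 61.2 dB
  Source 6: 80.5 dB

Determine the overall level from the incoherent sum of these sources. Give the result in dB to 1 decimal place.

94.6 dB

Σ 10^(Lᵢ/10) = 2.875e+09.
L_total = 10·log₁₀(2.875e+09) = 94.6 dB.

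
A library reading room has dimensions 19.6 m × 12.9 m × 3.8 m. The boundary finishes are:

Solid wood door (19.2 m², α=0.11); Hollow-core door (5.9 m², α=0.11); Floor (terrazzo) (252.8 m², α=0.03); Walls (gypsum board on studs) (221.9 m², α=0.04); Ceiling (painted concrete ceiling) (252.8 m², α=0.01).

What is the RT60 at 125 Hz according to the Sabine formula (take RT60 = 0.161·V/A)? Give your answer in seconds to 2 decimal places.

Equivalent absorption area: A = 19.2×0.11 + 5.9×0.11 + 252.8×0.03 + 221.9×0.04 + 252.8×0.01 = 21.749 m².
Volume V = 19.6 × 12.9 × 3.8 = 960.792 m³.
Sabine: RT60 = 0.161 × 960.792 / 21.749 = 7.11 s.

7.11 sec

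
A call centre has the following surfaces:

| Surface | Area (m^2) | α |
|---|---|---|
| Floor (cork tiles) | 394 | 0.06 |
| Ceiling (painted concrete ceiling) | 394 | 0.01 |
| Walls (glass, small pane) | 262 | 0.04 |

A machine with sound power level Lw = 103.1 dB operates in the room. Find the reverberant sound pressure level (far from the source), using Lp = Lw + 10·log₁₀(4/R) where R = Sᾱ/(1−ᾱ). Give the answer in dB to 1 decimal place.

93.2 dB

A = 38.060 sabins; S = 1050.0 m^2.
ᾱ = 38.060/1050.0 = 0.0362; R = Sᾱ/(1−ᾱ) = 38.060/(1−0.0362) = 39.490 m^2.
Lp = 103.1 + 10·log₁₀(4/39.490) = 103.1 + (-9.94) = 93.2 dB.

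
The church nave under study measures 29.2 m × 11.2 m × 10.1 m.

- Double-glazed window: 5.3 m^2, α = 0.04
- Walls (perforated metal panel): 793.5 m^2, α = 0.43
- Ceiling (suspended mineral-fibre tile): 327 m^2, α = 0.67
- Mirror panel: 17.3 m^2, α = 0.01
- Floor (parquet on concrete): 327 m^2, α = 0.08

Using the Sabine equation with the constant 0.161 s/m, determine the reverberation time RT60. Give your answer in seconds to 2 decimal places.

0.91 s

Summing Sᵢαᵢ: 0.212 + 341.205 + 219.090 + 0.173 + 26.160 → A = 586.840 sabins.
Room volume: 3303.104 m³.
RT60 = 0.161 · V / A = 0.161 × 3303.104 / 586.840 = 0.91 s.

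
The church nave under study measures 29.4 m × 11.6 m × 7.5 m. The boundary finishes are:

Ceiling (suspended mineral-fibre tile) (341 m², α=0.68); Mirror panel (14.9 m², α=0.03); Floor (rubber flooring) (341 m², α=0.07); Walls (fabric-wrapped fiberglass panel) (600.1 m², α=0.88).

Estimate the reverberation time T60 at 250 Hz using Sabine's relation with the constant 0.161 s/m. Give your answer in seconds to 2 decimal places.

A = Σ Sᵢαᵢ = 341×0.68 + 14.9×0.03 + 341×0.07 + 600.1×0.88 = 784.285 sabins.
Volume V = 29.4 × 11.6 × 7.5 = 2557.8 m³.
RT60 = 0.161 · V / A = 0.161 × 2557.8 / 784.285 = 0.53 s.

0.53 s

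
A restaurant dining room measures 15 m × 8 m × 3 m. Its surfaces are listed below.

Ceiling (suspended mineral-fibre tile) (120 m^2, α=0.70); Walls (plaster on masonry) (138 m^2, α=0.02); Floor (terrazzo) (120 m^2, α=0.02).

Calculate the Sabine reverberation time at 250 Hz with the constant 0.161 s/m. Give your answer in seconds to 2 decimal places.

0.65 seconds

A = Σ Sᵢαᵢ = 120×0.70 + 138×0.02 + 120×0.02 = 89.160 sabins.
Room volume: 360 m³.
Sabine: RT60 = 0.161 × 360 / 89.160 = 0.65 s.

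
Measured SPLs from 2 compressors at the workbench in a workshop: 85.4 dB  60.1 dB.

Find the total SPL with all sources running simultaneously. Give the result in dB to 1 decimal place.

85.4 dB

Converting to relative power and adding: 10^(85.4/10) + 10^(60.1/10) = 3.478e+08.
Combined level = 10 log₁₀(3.478e+08) = 85.4 dB.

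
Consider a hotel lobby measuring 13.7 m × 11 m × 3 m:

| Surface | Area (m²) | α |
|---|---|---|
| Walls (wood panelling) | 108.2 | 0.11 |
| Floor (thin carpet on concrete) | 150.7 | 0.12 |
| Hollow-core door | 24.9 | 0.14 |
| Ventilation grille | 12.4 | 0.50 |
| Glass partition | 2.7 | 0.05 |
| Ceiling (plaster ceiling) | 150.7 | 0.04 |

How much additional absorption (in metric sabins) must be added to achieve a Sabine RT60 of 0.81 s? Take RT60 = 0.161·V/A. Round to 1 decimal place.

44.0 sabins

A₁ = Σ Sᵢαᵢ = 108.2*0.11 + 150.7*0.12 + 24.9*0.14 + 12.4*0.50 + 2.7*0.05 + 150.7*0.04 = 45.835 sabins.
For T = 0.81 s, need A₂ = 0.161·V/T = 0.161·452.1/0.81 = 89.862 sabins.
Shortfall: 89.862 − 45.835 = 44.0 sabins.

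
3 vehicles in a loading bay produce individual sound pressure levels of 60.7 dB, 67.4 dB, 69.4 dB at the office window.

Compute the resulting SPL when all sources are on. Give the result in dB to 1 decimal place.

Sum in the linear (power) domain: Σ 10^(Lᵢ/10) = 10^(60.7/10) + 10^(67.4/10) + 10^(69.4/10) = 1.538e+07.
Combined level = 10 log₁₀(1.538e+07) = 71.9 dB.

71.9 dB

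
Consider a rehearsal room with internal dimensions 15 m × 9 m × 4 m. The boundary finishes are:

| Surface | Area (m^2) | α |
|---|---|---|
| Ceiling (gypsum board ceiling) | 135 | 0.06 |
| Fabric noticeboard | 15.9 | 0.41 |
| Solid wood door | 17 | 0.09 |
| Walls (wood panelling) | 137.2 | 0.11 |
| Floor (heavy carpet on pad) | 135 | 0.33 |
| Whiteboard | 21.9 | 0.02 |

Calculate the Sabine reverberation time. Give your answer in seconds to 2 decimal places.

1.14 seconds

Summing Sᵢαᵢ: 8.100 + 6.519 + 1.530 + 15.092 + 44.550 + 0.438 → A = 76.229 sabins.
Volume V = 15 × 9 × 4 = 540 m³.
RT60 = 0.161 · V / A = 0.161 × 540 / 76.229 = 1.14 s.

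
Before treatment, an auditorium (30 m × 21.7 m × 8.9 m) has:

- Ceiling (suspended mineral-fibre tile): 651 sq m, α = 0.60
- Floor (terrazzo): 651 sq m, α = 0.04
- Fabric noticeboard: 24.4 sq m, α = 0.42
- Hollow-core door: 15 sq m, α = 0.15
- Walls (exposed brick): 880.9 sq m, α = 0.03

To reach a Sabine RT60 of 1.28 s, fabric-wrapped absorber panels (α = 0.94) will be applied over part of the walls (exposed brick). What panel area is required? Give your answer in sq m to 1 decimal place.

Summing Sᵢαᵢ: 390.600 + 26.040 + 10.248 + 2.250 + 26.427 → A₁ = 455.565 sabins.
V = 5793.9 m³. Target absorption A₂ = 0.161 × 5793.9 / 1.28 = 728.764 sabins.
ΔA needed = 728.764 − 455.565 = 273.199 sabins.
Net gain per sq m: Δα = 0.94 − 0.03 = 0.91.
Panel area = 273.199 / 0.91 = 300.2 sq m.

300.2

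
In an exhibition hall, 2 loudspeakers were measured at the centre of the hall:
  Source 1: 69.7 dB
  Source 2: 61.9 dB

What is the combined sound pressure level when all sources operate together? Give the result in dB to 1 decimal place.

70.4 dB

Sum in the linear (power) domain: Σ 10^(Lᵢ/10) = 10^(69.7/10) + 10^(61.9/10) = 1.088e+07.
Back to dB: 10·log₁₀ Σ = 70.4 dB.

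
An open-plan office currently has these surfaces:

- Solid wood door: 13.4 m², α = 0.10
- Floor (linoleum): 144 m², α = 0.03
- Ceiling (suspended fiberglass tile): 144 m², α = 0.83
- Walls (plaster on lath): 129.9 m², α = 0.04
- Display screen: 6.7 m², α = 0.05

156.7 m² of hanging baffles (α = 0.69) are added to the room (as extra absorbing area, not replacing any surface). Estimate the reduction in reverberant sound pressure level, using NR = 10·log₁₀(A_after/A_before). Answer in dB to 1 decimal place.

2.6 dB

Equivalent absorption area: A_before = 13.4×0.10 + 144×0.03 + 144×0.83 + 129.9×0.04 + 6.7×0.05 = 130.711 m².
Treatment contributes 156.7·0.69 = 108.123 sabins.
A_after = 130.711 + 108.123 = 238.834 sabins.
NR = 10·log₁₀(238.834/130.711) = 2.6 dB.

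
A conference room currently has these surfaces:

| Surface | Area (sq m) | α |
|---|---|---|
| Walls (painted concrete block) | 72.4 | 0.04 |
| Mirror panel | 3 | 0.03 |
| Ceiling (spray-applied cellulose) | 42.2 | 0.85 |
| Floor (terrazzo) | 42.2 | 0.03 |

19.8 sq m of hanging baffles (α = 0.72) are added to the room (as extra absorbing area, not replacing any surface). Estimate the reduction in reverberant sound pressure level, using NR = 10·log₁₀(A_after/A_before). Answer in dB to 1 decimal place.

1.3 dB

A_before = Σ Sᵢαᵢ = 72.4*0.04 + 3*0.03 + 42.2*0.85 + 42.2*0.03 = 40.122 sabins.
Added absorption = 19.8 × 0.72 = 14.256 sabins.
A_after = 40.122 + 14.256 = 54.378 sabins.
NR = 10·log₁₀(54.378/40.122) = 1.3 dB.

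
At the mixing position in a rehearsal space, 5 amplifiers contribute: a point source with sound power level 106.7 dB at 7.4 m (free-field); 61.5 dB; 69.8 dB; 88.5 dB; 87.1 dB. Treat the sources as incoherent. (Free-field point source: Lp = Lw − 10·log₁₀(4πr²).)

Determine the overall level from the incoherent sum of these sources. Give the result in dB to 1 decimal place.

91.1 dB

Source at 7.4 m: Lp = 106.7 − 10·log₁₀(4π·7.4²) = 106.7 − 10·log₁₀(688.134) = 78.3 dB.
Σ 10^(Lᵢ/10) = 1.299e+09.
L_total = 10·log₁₀(1.299e+09) = 91.1 dB.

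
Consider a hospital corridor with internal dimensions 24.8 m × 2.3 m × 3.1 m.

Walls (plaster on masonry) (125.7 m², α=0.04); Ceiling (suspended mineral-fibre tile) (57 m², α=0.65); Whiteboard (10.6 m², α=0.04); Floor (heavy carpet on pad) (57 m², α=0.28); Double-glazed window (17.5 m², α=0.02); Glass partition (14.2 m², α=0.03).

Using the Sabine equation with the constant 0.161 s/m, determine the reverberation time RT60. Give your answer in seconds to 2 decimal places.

Summing Sᵢαᵢ: 5.028 + 37.050 + 0.424 + 15.960 + 0.350 + 0.426 → A = 59.238 sabins.
Room volume: 176.824 m³.
RT60 = 0.161 · V / A = 0.161 × 176.824 / 59.238 = 0.48 s.

0.48 s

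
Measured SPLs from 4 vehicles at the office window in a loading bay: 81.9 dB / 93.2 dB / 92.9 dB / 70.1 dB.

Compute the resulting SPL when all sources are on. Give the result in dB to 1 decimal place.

Sum in the linear (power) domain: Σ 10^(Lᵢ/10) = 10^(81.9/10) + 10^(93.2/10) + 10^(92.9/10) + 10^(70.1/10) = 4.204e+09.
Back to dB: 10·log₁₀ Σ = 96.2 dB.

96.2 dB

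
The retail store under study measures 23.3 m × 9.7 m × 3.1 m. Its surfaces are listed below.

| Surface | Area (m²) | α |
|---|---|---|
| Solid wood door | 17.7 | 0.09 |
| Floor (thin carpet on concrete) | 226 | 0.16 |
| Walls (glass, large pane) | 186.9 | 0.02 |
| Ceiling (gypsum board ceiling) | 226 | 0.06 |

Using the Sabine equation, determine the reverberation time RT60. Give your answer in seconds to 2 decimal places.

Equivalent absorption area: A = 17.7×0.09 + 226×0.16 + 186.9×0.02 + 226×0.06 = 55.051 m².
Volume V = 23.3 × 9.7 × 3.1 = 700.631 m³.
RT60 = 0.161 · V / A = 0.161 × 700.631 / 55.051 = 2.05 s.

2.05 s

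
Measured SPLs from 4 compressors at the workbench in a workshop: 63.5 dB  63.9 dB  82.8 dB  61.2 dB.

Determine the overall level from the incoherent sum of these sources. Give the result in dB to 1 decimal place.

82.9 dB

Converting to relative power and adding: 10^(63.5/10) + 10^(63.9/10) + 10^(82.8/10) + 10^(61.2/10) = 1.966e+08.
Combined level = 10 log₁₀(1.966e+08) = 82.9 dB.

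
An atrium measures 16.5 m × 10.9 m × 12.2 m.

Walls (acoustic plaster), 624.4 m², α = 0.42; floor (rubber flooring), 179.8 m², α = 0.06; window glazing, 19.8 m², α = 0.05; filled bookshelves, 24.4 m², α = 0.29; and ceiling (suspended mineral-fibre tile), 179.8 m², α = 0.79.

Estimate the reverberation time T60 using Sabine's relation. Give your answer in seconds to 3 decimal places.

0.835 s

Summing Sᵢαᵢ: 262.248 + 10.788 + 0.990 + 7.076 + 142.042 → A = 423.144 sabins.
Room volume: 2194.17 m³.
T = 0.161 V/A = 0.161·2194.17/423.144 = 0.835 s.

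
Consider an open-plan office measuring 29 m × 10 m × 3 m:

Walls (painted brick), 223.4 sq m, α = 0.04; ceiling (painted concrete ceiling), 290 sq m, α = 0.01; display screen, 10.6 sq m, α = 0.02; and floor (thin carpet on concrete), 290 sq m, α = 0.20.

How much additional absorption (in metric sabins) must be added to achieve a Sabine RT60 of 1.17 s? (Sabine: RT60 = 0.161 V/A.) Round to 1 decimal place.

49.7 sabins

Total absorption A₁ = 223.4·0.04 + 290·0.01 + 10.6·0.02 + 290·0.20
  = 8.936 + 2.900 + 0.212 + 58.000 = 70.048 sq m sabins.
Target A₂ = 0.161·870/1.17 = 119.718 sabins (V = 870 m³).
Shortfall: 119.718 − 70.048 = 49.7 sabins.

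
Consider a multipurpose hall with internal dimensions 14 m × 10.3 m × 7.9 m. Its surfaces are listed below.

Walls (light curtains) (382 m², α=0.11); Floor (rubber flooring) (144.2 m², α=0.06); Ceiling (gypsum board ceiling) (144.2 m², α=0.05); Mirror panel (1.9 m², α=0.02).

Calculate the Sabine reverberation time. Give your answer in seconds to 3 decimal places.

Equivalent absorption area: A = 382·0.11 + 144.2·0.06 + 144.2·0.05 + 1.9·0.02 = 57.920 m².
Room volume: 1139.18 m³.
RT60 = 0.161 · V / A = 0.161 × 1139.18 / 57.920 = 3.167 s.

3.167 s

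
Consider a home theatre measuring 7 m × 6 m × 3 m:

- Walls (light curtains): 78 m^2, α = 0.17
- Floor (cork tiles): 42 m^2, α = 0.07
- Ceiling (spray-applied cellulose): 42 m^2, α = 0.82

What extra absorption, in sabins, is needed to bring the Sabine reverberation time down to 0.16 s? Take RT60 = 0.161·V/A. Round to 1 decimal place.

Summing Sᵢαᵢ: 13.260 + 2.940 + 34.440 → A₁ = 50.640 sabins.
For T = 0.16 s, need A₂ = 0.161·V/T = 0.161·126/0.16 = 126.788 sabins.
Shortfall: 126.788 − 50.640 = 76.1 sabins.

76.1 sabins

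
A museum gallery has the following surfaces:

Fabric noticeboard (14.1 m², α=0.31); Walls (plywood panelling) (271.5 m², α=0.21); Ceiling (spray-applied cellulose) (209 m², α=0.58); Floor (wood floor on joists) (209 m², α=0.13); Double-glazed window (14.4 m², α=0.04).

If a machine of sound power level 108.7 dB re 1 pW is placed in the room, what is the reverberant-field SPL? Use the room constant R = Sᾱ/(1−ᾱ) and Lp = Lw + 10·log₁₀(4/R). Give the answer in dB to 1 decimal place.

Σ(Sᵢαᵢ) = 14.1×0.31 + 271.5×0.21 + 209×0.58 + 209×0.13 + 14.4×0.04 = 210.352; total area S = 718.0 m².
ᾱ = 210.352/718.0 = 0.2930; R = Sᾱ/(1−ᾱ) = 210.352/(1−0.2930) = 297.528 m².
Lp = Lw + 10 log₁₀(4/R) = 108.7 -18.71 = 90.0 dB.

90.0 dB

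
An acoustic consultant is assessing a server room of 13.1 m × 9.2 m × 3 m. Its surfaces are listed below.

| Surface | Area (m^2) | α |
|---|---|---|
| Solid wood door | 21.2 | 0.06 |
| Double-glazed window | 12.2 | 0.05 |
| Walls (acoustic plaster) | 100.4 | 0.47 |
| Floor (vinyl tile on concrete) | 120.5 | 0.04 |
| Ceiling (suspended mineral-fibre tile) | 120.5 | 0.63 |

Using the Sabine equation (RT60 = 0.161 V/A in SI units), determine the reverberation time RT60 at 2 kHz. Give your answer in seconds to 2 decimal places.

Summing Sᵢαᵢ: 1.272 + 0.610 + 47.188 + 4.820 + 75.915 → A = 129.805 sabins.
V = 13.1·9.2·3 = 361.56 m³.
T = 0.161 V/A = 0.161·361.56/129.805 = 0.45 s.

0.45 sec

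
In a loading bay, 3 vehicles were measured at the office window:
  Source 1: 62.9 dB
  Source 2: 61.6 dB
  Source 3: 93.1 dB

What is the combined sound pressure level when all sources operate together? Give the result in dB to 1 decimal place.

Sum in the linear (power) domain: Σ 10^(Lᵢ/10) = 10^(62.9/10) + 10^(61.6/10) + 10^(93.1/10) = 2.045e+09.
L_total = 10·log₁₀(2.045e+09) = 93.1 dB.

93.1 dB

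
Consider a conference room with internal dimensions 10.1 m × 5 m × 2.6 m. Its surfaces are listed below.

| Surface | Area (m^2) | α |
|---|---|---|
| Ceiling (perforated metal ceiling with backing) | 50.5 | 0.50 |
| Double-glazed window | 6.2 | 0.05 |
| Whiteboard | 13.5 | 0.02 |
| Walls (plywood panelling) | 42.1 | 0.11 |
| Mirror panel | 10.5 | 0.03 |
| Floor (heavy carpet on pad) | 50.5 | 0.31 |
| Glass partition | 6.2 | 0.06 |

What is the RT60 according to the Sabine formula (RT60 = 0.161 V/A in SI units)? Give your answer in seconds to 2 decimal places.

Total absorption A = 50.5·0.50 + 6.2·0.05 + 13.5·0.02 + 42.1·0.11 + 10.5·0.03 + 50.5·0.31 + 6.2·0.06
  = 25.250 + 0.310 + 0.270 + 4.631 + 0.315 + 15.655 + 0.372 = 46.803 m^2 sabins.
Room volume: 131.3 m³.
T = 0.161 V/A = 0.161·131.3/46.803 = 0.45 s.

0.45 s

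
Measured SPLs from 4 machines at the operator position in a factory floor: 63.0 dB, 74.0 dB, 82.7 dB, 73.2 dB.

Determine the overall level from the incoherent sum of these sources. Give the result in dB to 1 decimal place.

83.7 dB

Sum in the linear (power) domain: Σ 10^(Lᵢ/10) = 10^(63.0/10) + 10^(74.0/10) + 10^(82.7/10) + 10^(73.2/10) = 2.342e+08.
Combined level = 10 log₁₀(2.342e+08) = 83.7 dB.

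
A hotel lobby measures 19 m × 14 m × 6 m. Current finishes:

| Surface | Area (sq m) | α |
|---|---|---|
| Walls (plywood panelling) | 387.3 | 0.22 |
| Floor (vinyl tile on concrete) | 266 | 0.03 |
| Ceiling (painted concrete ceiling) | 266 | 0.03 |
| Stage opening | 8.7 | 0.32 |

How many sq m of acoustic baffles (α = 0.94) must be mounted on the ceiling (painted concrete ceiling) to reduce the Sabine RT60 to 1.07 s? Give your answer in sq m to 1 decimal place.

Summing Sᵢαᵢ: 85.206 + 7.980 + 7.980 + 2.784 → A₁ = 103.950 sabins.
Required A₂ = 0.161·1596/1.07 = 240.146 sabins.
Absorption to add: 240.146 − 103.950 = 136.196 sabins.
Each sq m of panel replacing the ceiling (painted concrete ceiling) adds (0.94 − 0.03) = 0.91 sabins.
Area = ΔA/Δα = 136.196/0.91 = 149.7 sq m.

149.7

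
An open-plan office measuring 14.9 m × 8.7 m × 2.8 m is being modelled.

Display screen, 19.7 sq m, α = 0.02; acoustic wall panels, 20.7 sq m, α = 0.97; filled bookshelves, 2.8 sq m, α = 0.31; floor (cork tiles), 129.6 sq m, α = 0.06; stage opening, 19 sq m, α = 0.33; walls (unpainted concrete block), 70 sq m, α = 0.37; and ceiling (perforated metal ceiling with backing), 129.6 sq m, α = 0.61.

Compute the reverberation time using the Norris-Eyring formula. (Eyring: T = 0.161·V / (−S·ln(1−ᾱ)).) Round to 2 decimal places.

S = Σ Sᵢ = 391.4 sq m.
Absorption A = 19.7·0.02 + 20.7·0.97 + 2.8·0.31 + 129.6·0.06 + 19·0.33 + 70·0.37 + 129.6·0.61 = 140.343 sabins.
ᾱ = 140.343 / 391.4 = 0.3586.
−S·ln(1−ᾱ) = −391.4 × ln(1 − 0.3586) = 173.822.
V = 14.9 × 8.7 × 2.8 = 362.964 m³.
T = 0.161·V/[−S·ln(1−ᾱ)] = 0.161·362.964/173.822 = 0.34 s.

0.34 s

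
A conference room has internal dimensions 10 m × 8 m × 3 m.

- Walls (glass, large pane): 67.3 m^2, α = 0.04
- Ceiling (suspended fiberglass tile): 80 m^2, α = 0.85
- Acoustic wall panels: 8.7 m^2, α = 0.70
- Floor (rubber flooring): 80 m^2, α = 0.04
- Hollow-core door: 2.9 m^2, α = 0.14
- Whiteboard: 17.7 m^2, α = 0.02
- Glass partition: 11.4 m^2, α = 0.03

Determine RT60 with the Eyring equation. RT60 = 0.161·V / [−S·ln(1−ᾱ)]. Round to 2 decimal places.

S = Σ Sᵢ = 268.0 m^2.
Absorption A = 67.3×0.04 + 80×0.85 + 8.7×0.70 + 80×0.04 + 2.9×0.14 + 17.7×0.02 + 11.4×0.03 = 81.084 sabins.
ᾱ = 81.084 / 268.0 = 0.3026.
−S·ln(1−ᾱ) = −268.0 × ln(1 − 0.3026) = 96.586.
V = 10 × 8 × 3 = 240 m³.
T = 0.161·V/[−S·ln(1−ᾱ)] = 0.161·240/96.586 = 0.40 s.

0.40 s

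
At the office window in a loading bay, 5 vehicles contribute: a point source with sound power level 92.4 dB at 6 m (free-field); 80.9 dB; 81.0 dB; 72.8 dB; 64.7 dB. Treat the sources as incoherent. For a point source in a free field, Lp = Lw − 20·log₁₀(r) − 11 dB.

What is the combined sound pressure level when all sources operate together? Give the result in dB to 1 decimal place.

Source at 6 m: Lp = 92.4 − 20·log₁₀(6) − 11 = 65.8 dB.
Sum in the linear (power) domain: Σ 10^(Lᵢ/10) = 10^(65.8/10) + 10^(80.9/10) + 10^(81.0/10) + 10^(72.8/10) + 10^(64.7/10) = 2.747e+08.
Back to dB: 10·log₁₀ Σ = 84.4 dB.

84.4 dB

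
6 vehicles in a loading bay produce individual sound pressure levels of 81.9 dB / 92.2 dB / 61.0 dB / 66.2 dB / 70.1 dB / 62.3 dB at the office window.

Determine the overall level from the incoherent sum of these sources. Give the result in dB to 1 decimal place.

Σ 10^(Lᵢ/10) = 1.832e+09.
L_total = 10·log₁₀(1.832e+09) = 92.6 dB.

92.6 dB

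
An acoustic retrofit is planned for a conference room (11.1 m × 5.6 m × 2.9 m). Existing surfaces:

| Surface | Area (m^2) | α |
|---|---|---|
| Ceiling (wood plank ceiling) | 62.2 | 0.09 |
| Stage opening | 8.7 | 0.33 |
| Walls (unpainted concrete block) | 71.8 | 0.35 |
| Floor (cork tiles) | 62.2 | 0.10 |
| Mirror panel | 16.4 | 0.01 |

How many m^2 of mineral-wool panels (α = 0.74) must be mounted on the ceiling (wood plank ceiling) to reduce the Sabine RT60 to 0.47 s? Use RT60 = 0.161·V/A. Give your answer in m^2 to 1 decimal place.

33.5

A₁ = Σ Sᵢαᵢ = 62.2·0.09 + 8.7·0.33 + 71.8·0.35 + 62.2·0.10 + 16.4·0.01 = 39.983 sabins.
V = 180.264 m³. Target absorption A₂ = 0.161 × 180.264 / 0.47 = 61.750 sabins.
ΔA needed = 61.750 − 39.983 = 21.767 sabins.
Net gain per m^2: Δα = 0.74 − 0.09 = 0.65.
Panel area = 21.767 / 0.65 = 33.5 m^2.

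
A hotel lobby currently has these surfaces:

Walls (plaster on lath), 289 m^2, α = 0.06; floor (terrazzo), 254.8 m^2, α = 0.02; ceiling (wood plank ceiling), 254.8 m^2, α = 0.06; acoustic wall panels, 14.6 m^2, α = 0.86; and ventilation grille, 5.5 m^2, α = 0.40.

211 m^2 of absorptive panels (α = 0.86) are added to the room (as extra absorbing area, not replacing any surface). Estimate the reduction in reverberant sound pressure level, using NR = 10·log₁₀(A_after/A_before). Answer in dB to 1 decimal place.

6.5 dB

Total absorption A_before = 289*0.06 + 254.8*0.02 + 254.8*0.06 + 14.6*0.86 + 5.5*0.40
  = 17.340 + 5.096 + 15.288 + 12.556 + 2.200 = 52.480 m^2 sabins.
Treatment contributes 211·0.86 = 181.460 sabins.
A_after = 52.480 + 181.460 = 233.940 sabins.
Reduction = 10 log₁₀(A_after/A_before) = 10 log₁₀(4.4577) = 6.5 dB.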